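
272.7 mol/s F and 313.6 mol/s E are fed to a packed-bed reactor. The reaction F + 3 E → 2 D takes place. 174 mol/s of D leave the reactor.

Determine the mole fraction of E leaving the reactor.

0.128

For D: n = n₀ + 2ξ → 174 = 0 + 2ξ, giving ξ = 87 mol/s.
Outlet amounts (n = n₀ + ν ξ):
  F: 272.7 − 1(87) = 185.7
  E: 313.6 − 3(87) = 52.6
  D: 0 + 2(87) = 174
Total out = 412.3 mol/s; y_E = 52.6 / 412.3 = 0.1276.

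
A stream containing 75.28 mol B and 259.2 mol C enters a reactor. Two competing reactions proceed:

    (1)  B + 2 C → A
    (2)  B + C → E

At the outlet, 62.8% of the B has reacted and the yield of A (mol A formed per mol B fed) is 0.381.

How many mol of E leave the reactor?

Yield of A: 1ξ₁ / 75.28 = 0.381 → ξ₁ = 28.68 mol.
Conversion of B: 1ξ₁ + 1ξ₂ = 0.628 × 75.28 = 47.28 → ξ₂ = 18.59 mol.
Outlet amounts (n = n₀ + Σ ν·ξ):
  B: 75.28 − 1(28.68) − 1(18.59) = 28
  C: 259.2 − 2(28.68) − 1(18.59) = 183.2
  A: 0 + 1(28.68) = 28.68
  E: 0 + 1(18.59) = 18.59

18.6 mol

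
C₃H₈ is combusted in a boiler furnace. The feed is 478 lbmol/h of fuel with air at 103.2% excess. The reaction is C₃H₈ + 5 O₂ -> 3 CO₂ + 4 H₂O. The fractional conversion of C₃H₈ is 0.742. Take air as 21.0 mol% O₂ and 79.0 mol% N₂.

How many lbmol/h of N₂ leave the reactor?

18300 lbmol/h

Stoichiometric O₂ = 5 × 478 = 2390 lbmol/h; O₂ fed = 2390 × 2.032 = 4856 lbmol/h.
N₂ fed = 4856 × 79/21 = 18270 lbmol/h.
Fuel reacted = 0.742 × 478 → ξ = 354.7 lbmol/h.
Outlet (n = n₀ + ν ξ):
  C₃H₈: 478 − 1(354.7) = 123.3
  O₂: 4856 − 5(354.7) = 3083
  N₂: 18270 (inert)
  CO₂: 0 + 3(354.7) = 1064
  H₂O: 0 + 4(354.7) = 1419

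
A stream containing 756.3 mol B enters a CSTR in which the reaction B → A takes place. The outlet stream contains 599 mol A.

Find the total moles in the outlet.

For A: n = n₀ + 1ξ → 599 = 0 + 1ξ, giving ξ = 599 mol.
Outlet amounts (n = n₀ + ν ξ):
  B: 756.3 − 1(599) = 157.3
  A: 0 + 1(599) = 599
Total out = 157.3 + 599 = 756.3 mol.

756 mol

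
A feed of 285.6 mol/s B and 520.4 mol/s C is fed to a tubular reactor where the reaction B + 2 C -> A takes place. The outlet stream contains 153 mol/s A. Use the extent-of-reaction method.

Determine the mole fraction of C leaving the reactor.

0.429

For A: n = n₀ + 1ξ → 153 = 0 + 1ξ, giving ξ = 153 mol/s.
Outlet amounts (n = n₀ + ν ξ):
  B: 285.6 − 1(153) = 132.6
  C: 520.4 − 2(153) = 214.4
  A: 0 + 1(153) = 153
Total out = 500 mol/s; y_C = 214.4 / 500 = 0.4288.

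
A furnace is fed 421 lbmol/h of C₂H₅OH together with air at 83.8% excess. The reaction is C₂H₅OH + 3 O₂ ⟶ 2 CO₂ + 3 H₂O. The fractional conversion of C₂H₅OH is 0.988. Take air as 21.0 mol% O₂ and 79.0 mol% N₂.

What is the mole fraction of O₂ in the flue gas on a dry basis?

0.101

Stoichiometric O₂ = 3 × 421 = 1263 lbmol/h; O₂ fed = 1263 × 1.838 = 2321 lbmol/h.
N₂ fed = 2321 × 79/21 = 8733 lbmol/h.
Fuel reacted = 0.988 × 421 → ξ = 415.9 lbmol/h.
Outlet (n = n₀ + ν ξ):
  C₂H₅OH: 421 − 1(415.9) = 5.052
  O₂: 2321 − 3(415.9) = 1074
  N₂: 8733 (inert)
  CO₂: 0 + 2(415.9) = 831.9
  H₂O: 0 + 3(415.9) = 1248
Dry total = 10640 lbmol/h; y_O₂ (dry) = 1074 / 10640 = 0.1009.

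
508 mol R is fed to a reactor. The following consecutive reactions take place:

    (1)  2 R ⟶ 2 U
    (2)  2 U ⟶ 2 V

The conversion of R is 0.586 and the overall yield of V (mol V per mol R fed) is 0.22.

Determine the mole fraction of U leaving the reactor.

0.366

Conversion of R: R consumed = 2ξ₁ = 0.586 × 508 → ξ₁ = 148.8 mol.
Yield of V: 2ξ₂ / 508 = 0.22 → ξ₂ = 55.88 mol.
Outlet amounts (n = n₀ + Σ ν·ξ):
  R: 508 − 2(148.8) = 210.3
  U: 0 + 2(148.8) − 2(55.88) = 185.9
  V: 0 + 2(55.88) = 111.8
Total out = 508 mol; y_U = 185.9 / 508 = 0.366.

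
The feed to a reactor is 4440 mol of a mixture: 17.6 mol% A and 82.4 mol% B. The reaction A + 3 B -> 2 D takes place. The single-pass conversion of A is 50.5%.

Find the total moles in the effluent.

A reacted = 0.505 × 781.4 = 394.6 mol; ν_A = −1, so ξ = 394.6/1 = 394.6 mol.
Outlet amounts (n = n₀ + ν ξ):
  A: 781.4 − 1(394.6) = 386.8
  B: 3659 − 3(394.6) = 2475
  D: 0 + 2(394.6) = 789.3
Total out = 386.8 + 2475 + 789.3 = 3651 mol.

3650 mol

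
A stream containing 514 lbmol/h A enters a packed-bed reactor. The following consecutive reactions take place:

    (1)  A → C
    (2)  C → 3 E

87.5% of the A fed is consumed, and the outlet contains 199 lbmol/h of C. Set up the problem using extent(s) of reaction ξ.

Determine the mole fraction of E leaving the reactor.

Conversion of A: A consumed = 1ξ₁ = 0.875 × 514 → ξ₁ = 449.8 lbmol/h.
C balance: n_C = 0 + 1ξ₁ − 1ξ₂ = 199 → ξ₂ = (1·449.8 − 199)/1 = 250.8 lbmol/h.
Outlet amounts (n = n₀ + Σ ν·ξ):
  A: 514 − 1(449.8) = 64.25
  C: 0 + 1(449.8) − 1(250.8) = 199
  E: 0 + 3(250.8) = 752.2
Total out = 1016 lbmol/h; y_E = 752.2 / 1016 = 0.7408.

0.741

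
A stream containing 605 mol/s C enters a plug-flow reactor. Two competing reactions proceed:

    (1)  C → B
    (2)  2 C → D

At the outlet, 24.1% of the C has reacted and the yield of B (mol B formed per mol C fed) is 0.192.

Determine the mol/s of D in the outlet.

Yield of B: 1ξ₁ / 605 = 0.192 → ξ₁ = 116.2 mol/s.
Conversion of C: 1ξ₁ + 2ξ₂ = 0.241 × 605 = 145.8 → ξ₂ = 14.82 mol/s.
Outlet amounts (n = n₀ + Σ ν·ξ):
  C: 605 − 1(116.2) − 2(14.82) = 459.2
  B: 0 + 1(116.2) = 116.2
  D: 0 + 1(14.82) = 14.82

14.8 mol/s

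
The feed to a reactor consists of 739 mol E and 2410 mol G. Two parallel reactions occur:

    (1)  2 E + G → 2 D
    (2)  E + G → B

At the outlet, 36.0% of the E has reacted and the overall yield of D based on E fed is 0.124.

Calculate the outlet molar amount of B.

174 mol

Yield of D: 2ξ₁ / 739 = 0.124 → ξ₁ = 45.82 mol.
Conversion of E: 2ξ₁ + 1ξ₂ = 0.36 × 739 = 266 → ξ₂ = 174.4 mol.
Outlet amounts (n = n₀ + Σ ν·ξ):
  E: 739 − 2(45.82) − 1(174.4) = 473
  G: 2410 − 1(45.82) − 1(174.4) = 2190
  D: 0 + 2(45.82) = 91.64
  B: 0 + 1(174.4) = 174.4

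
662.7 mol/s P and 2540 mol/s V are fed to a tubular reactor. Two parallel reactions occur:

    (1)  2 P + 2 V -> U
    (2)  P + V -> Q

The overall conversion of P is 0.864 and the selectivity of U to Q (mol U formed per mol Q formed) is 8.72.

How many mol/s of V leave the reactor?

Conversion of P: P consumed = 0.864 × 662.7 = 572.6 mol/s = 2ξ₁ + 1ξ₂.
Selectivity: 1ξ₁ / (1ξ₂) = 8.72 → ξ₁ = 8.72 ξ₂.
Substitute: (2·8.72 + 1) ξ₂ = 572.6 → ξ₂ = 31.05 mol/s, ξ₁ = 270.8 mol/s.
Outlet amounts (n = n₀ + Σ ν·ξ):
  P: 662.7 − 2(270.8) − 1(31.05) = 90.13
  V: 2540 − 2(270.8) − 1(31.05) = 1967
  U: 0 + 1(270.8) = 270.8
  Q: 0 + 1(31.05) = 31.05

1970 mol/s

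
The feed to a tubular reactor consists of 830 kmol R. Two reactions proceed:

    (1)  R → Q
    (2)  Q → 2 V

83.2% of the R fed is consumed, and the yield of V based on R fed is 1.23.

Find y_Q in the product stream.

Conversion of R: R consumed = 1ξ₁ = 0.832 × 830 → ξ₁ = 690.6 kmol.
Yield of V: 2ξ₂ / 830 = 1.23 → ξ₂ = 510.4 kmol.
Outlet amounts (n = n₀ + Σ ν·ξ):
  R: 830 − 1(690.6) = 139.4
  Q: 0 + 1(690.6) − 1(510.4) = 180.1
  V: 0 + 2(510.4) = 1021
Total out = 1340 kmol; y_Q = 180.1 / 1340 = 0.1344.

0.134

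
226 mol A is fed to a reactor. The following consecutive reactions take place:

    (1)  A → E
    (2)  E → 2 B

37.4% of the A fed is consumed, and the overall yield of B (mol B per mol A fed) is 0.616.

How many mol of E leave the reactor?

14.9 mol

Conversion of A: A consumed = 1ξ₁ = 0.374 × 226 → ξ₁ = 84.52 mol.
Yield of B: 2ξ₂ / 226 = 0.616 → ξ₂ = 69.61 mol.
Outlet amounts (n = n₀ + Σ ν·ξ):
  A: 226 − 1(84.52) = 141.5
  E: 0 + 1(84.52) − 1(69.61) = 14.92
  B: 0 + 2(69.61) = 139.2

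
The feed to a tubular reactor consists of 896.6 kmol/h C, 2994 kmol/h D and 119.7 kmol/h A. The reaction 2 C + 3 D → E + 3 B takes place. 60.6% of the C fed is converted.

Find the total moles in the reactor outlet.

C reacted = 0.606 × 896.6 = 543.3 kmol/h; ν_C = −2, so ξ = 543.3/2 = 271.7 kmol/h.
Outlet amounts (n = n₀ + ν ξ):
  C: 896.6 − 2(271.7) = 353.3
  D: 2994 − 3(271.7) = 2179
  E: 0 + 1(271.7) = 271.7
  B: 0 + 3(271.7) = 815
  A: 119.7 (inert)
Total out = 353.3 + 2179 + 271.7 + 815 + 119.7 = 3739 kmol/h.

3740 kmol/h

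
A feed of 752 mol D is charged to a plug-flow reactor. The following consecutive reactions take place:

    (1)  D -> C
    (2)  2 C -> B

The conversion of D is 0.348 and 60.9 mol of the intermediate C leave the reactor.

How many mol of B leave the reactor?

100 mol

Conversion of D: D consumed = 1ξ₁ = 0.348 × 752 → ξ₁ = 261.7 mol.
C balance: n_C = 0 + 1ξ₁ − 2ξ₂ = 60.9 → ξ₂ = (1·261.7 − 60.9)/2 = 100.4 mol.
Outlet amounts (n = n₀ + Σ ν·ξ):
  D: 752 − 1(261.7) = 490.3
  C: 0 + 1(261.7) − 2(100.4) = 60.9
  B: 0 + 1(100.4) = 100.4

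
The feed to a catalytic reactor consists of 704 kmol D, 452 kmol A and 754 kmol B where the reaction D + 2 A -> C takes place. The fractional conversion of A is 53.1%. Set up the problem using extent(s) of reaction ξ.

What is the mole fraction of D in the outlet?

0.35

A reacted = 0.531 × 452 = 240 kmol; ν_A = −2, so ξ = 240/2 = 120 kmol.
Outlet amounts (n = n₀ + ν ξ):
  D: 704 − 1(120) = 584
  A: 452 − 2(120) = 212
  C: 0 + 1(120) = 120
  B: 754 (inert)
Total out = 1670 kmol; y_D = 584 / 1670 = 0.3497.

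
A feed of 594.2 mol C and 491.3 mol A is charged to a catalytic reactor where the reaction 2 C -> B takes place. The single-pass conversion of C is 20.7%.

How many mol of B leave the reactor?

C reacted = 0.207 × 594.2 = 123 mol; ν_C = −2, so ξ = 123/2 = 61.5 mol.
Outlet amounts (n = n₀ + ν ξ):
  C: 594.2 − 2(61.5) = 471.2
  B: 0 + 1(61.5) = 61.5
  A: 491.3 (inert)

61.5 mol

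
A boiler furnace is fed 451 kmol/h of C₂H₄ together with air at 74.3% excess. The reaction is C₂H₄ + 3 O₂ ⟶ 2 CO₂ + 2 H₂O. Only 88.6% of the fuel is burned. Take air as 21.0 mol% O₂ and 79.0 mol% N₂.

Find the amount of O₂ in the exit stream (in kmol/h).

1160 kmol/h

Stoichiometric O₂ = 3 × 451 = 1353 kmol/h; O₂ fed = 1353 × 1.743 = 2358 kmol/h.
N₂ fed = 2358 × 79/21 = 8872 kmol/h.
Fuel reacted = 0.886 × 451 → ξ = 399.6 kmol/h.
Outlet (n = n₀ + ν ξ):
  C₂H₄: 451 − 1(399.6) = 51.41
  O₂: 2358 − 3(399.6) = 1160
  N₂: 8872 (inert)
  CO₂: 0 + 2(399.6) = 799.2
  H₂O: 0 + 2(399.6) = 799.2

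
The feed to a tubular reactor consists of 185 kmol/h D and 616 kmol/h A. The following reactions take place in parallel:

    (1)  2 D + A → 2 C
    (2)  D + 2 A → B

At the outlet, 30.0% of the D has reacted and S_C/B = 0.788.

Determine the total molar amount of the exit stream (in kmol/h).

Conversion of D: D consumed = 0.3 × 185 = 55.5 kmol/h = 2ξ₁ + 1ξ₂.
Selectivity: 2ξ₁ / (1ξ₂) = 0.788 → ξ₁ = 0.394 ξ₂.
Substitute: (2·0.394 + 1) ξ₂ = 55.5 → ξ₂ = 31.04 kmol/h, ξ₁ = 12.23 kmol/h.
Outlet amounts (n = n₀ + Σ ν·ξ):
  D: 185 − 2(12.23) − 1(31.04) = 129.5
  A: 616 − 1(12.23) − 2(31.04) = 541.7
  C: 0 + 2(12.23) = 24.46
  B: 0 + 1(31.04) = 31.04
Total out = 129.5 + 541.7 + 24.46 + 31.04 = 726.7 kmol/h.

727 kmol/h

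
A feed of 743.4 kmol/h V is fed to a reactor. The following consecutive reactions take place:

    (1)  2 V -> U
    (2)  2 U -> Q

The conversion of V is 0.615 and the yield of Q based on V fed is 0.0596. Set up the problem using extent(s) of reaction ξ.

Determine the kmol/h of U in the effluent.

Conversion of V: V consumed = 2ξ₁ = 0.615 × 743.4 → ξ₁ = 228.6 kmol/h.
Yield of Q: 1ξ₂ / 743.4 = 0.0596 → ξ₂ = 44.31 kmol/h.
Outlet amounts (n = n₀ + Σ ν·ξ):
  V: 743.4 − 2(228.6) = 286.2
  U: 0 + 1(228.6) − 2(44.31) = 140
  Q: 0 + 1(44.31) = 44.31

140 kmol/h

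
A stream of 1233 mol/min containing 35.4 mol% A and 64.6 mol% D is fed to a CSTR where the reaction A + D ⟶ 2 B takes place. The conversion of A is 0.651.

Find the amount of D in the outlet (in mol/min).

A reacted = 0.651 × 436.5 = 284.1 mol/min; ν_A = −1, so ξ = 284.1/1 = 284.1 mol/min.
Outlet amounts (n = n₀ + ν ξ):
  A: 436.5 − 1(284.1) = 152.3
  D: 796.5 − 1(284.1) = 512.4
  B: 0 + 2(284.1) = 568.3

512 mol/min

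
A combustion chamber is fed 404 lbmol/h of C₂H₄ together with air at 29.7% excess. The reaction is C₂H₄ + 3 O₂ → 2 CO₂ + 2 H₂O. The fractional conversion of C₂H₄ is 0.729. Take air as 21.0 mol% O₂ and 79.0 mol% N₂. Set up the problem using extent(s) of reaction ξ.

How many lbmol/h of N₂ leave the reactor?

Stoichiometric O₂ = 3 × 404 = 1212 lbmol/h; O₂ fed = 1212 × 1.297 = 1572 lbmol/h.
N₂ fed = 1572 × 79/21 = 5914 lbmol/h.
Fuel reacted = 0.729 × 404 → ξ = 294.5 lbmol/h.
Outlet (n = n₀ + ν ξ):
  C₂H₄: 404 − 1(294.5) = 109.5
  O₂: 1572 − 3(294.5) = 688.4
  N₂: 5914 (inert)
  CO₂: 0 + 2(294.5) = 589
  H₂O: 0 + 2(294.5) = 589

5910 lbmol/h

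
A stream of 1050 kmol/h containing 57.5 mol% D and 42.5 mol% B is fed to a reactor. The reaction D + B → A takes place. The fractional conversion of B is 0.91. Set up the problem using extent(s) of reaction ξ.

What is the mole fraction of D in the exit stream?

B reacted = 0.91 × 446.2 = 406.1 kmol/h; ν_B = −1, so ξ = 406.1/1 = 406.1 kmol/h.
Outlet amounts (n = n₀ + ν ξ):
  D: 603.8 − 1(406.1) = 197.7
  B: 446.2 − 1(406.1) = 40.16
  A: 0 + 1(406.1) = 406.1
Total out = 643.9 kmol/h; y_D = 197.7 / 643.9 = 0.307.

0.307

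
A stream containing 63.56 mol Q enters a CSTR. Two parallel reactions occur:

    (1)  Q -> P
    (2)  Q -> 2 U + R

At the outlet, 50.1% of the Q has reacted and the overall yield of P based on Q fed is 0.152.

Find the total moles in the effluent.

108 mol

Yield of P: 1ξ₁ / 63.56 = 0.152 → ξ₁ = 9.661 mol.
Conversion of Q: 1ξ₁ + 1ξ₂ = 0.501 × 63.56 = 31.84 → ξ₂ = 22.18 mol.
Outlet amounts (n = n₀ + Σ ν·ξ):
  Q: 63.56 − 1(9.661) − 1(22.18) = 31.72
  P: 0 + 1(9.661) = 9.661
  U: 0 + 2(22.18) = 44.36
  R: 0 + 1(22.18) = 22.18
Total out = 31.72 + 9.661 + 44.36 + 22.18 = 107.9 mol.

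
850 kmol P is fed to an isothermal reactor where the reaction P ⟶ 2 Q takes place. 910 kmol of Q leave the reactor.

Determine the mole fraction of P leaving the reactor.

For Q: n = n₀ + 2ξ → 910 = 0 + 2ξ, giving ξ = 455 kmol.
Outlet amounts (n = n₀ + ν ξ):
  P: 850 − 1(455) = 395
  Q: 0 + 2(455) = 910
Total out = 1305 kmol; y_P = 395 / 1305 = 0.3027.

0.303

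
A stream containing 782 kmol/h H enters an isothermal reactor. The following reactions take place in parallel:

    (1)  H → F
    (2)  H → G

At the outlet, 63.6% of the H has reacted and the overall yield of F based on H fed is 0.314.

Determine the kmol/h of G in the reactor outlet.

252 kmol/h

Yield of F: 1ξ₁ / 782 = 0.314 → ξ₁ = 245.5 kmol/h.
Conversion of H: 1ξ₁ + 1ξ₂ = 0.636 × 782 = 497.4 → ξ₂ = 251.8 kmol/h.
Outlet amounts (n = n₀ + Σ ν·ξ):
  H: 782 − 1(245.5) − 1(251.8) = 284.6
  F: 0 + 1(245.5) = 245.5
  G: 0 + 1(251.8) = 251.8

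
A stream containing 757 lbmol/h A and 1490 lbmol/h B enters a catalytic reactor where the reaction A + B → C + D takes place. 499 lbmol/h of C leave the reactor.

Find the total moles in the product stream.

For C: n = n₀ + 1ξ → 499 = 0 + 1ξ, giving ξ = 499 lbmol/h.
Outlet amounts (n = n₀ + ν ξ):
  A: 757 − 1(499) = 258
  B: 1490 − 1(499) = 991
  C: 0 + 1(499) = 499
  D: 0 + 1(499) = 499
Total out = 258 + 991 + 499 + 499 = 2247 lbmol/h.

2250 lbmol/h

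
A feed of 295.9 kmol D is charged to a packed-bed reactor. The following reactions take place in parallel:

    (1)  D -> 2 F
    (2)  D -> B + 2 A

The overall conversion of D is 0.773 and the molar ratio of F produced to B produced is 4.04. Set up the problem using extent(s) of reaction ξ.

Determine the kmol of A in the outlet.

151 kmol

Conversion of D: D consumed = 0.773 × 295.9 = 228.7 kmol = 1ξ₁ + 1ξ₂.
Selectivity: 2ξ₁ / (1ξ₂) = 4.04 → ξ₁ = 2.02 ξ₂.
Substitute: (1·2.02 + 1) ξ₂ = 228.7 → ξ₂ = 75.74 kmol, ξ₁ = 153 kmol.
Outlet amounts (n = n₀ + Σ ν·ξ):
  D: 295.9 − 1(153) − 1(75.74) = 67.17
  F: 0 + 2(153) = 306
  B: 0 + 1(75.74) = 75.74
  A: 0 + 2(75.74) = 151.5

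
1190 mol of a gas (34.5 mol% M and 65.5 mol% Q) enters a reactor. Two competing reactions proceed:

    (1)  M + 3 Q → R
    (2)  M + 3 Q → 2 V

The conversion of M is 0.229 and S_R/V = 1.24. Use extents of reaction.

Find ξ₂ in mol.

ξ₂ = 27 mol

Conversion of M: M consumed = 0.229 × 410.6 = 94.02 mol = 1ξ₁ + 1ξ₂.
Selectivity: 1ξ₁ / (2ξ₂) = 1.24 → ξ₁ = 2.48 ξ₂.
Substitute: (1·2.48 + 1) ξ₂ = 94.02 → ξ₂ = 27.02 mol, ξ₁ = 67 mol.
Outlet amounts (n = n₀ + Σ ν·ξ):
  M: 410.6 − 1(67) − 1(27.02) = 316.5
  Q: 779.5 − 3(67) − 3(27.02) = 497.4
  R: 0 + 1(67) = 67
  V: 0 + 2(27.02) = 54.03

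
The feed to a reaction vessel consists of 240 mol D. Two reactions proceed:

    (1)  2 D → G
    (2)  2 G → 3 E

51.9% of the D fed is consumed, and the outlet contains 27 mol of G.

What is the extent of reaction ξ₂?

Conversion of D: D consumed = 2ξ₁ = 0.519 × 240 → ξ₁ = 62.28 mol.
G balance: n_G = 0 + 1ξ₁ − 2ξ₂ = 27 → ξ₂ = (1·62.28 − 27)/2 = 17.64 mol.
Outlet amounts (n = n₀ + Σ ν·ξ):
  D: 240 − 2(62.28) = 115.4
  G: 0 + 1(62.28) − 2(17.64) = 27
  E: 0 + 3(17.64) = 52.92

ξ₂ = 17.6 mol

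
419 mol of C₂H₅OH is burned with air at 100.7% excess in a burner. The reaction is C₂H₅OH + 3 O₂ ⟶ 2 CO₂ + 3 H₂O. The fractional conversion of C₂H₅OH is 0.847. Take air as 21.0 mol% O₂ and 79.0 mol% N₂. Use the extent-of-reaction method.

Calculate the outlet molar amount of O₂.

1460 mol

Stoichiometric O₂ = 3 × 419 = 1257 mol; O₂ fed = 1257 × 2.007 = 2523 mol.
N₂ fed = 2523 × 79/21 = 9491 mol.
Fuel reacted = 0.847 × 419 → ξ = 354.9 mol.
Outlet (n = n₀ + ν ξ):
  C₂H₅OH: 419 − 1(354.9) = 64.11
  O₂: 2523 − 3(354.9) = 1458
  N₂: 9491 (inert)
  CO₂: 0 + 2(354.9) = 709.8
  H₂O: 0 + 3(354.9) = 1065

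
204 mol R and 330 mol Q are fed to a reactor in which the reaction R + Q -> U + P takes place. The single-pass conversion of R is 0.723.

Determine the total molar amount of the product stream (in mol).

R reacted = 0.723 × 204 = 147.5 mol; ν_R = −1, so ξ = 147.5/1 = 147.5 mol.
Outlet amounts (n = n₀ + ν ξ):
  R: 204 − 1(147.5) = 56.51
  Q: 330 − 1(147.5) = 182.5
  U: 0 + 1(147.5) = 147.5
  P: 0 + 1(147.5) = 147.5
Total out = 56.51 + 182.5 + 147.5 + 147.5 = 534 mol.

534 mol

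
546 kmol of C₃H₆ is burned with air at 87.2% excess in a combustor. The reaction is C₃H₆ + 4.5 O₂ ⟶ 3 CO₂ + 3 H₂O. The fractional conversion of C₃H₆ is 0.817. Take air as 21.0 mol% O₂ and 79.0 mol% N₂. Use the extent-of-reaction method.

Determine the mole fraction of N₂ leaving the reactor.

Stoichiometric O₂ = 4.5 × 546 = 2457 kmol; O₂ fed = 2457 × 1.872 = 4600 kmol.
N₂ fed = 4600 × 79/21 = 17300 kmol.
Fuel reacted = 0.817 × 546 → ξ = 446.1 kmol.
Outlet (n = n₀ + ν ξ):
  C₃H₆: 546 − 1(446.1) = 99.92
  O₂: 4600 − 4.5(446.1) = 2592
  N₂: 17300 (inert)
  CO₂: 0 + 3(446.1) = 1338
  H₂O: 0 + 3(446.1) = 1338
Total out = 22670 kmol; y_N₂ = 17300 / 22670 = 0.7632.

0.763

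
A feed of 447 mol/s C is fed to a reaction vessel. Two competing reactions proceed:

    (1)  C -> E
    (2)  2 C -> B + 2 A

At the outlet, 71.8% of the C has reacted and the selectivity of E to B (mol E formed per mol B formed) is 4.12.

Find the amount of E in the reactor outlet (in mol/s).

216 mol/s

Conversion of C: C consumed = 0.718 × 447 = 320.9 mol/s = 1ξ₁ + 2ξ₂.
Selectivity: 1ξ₁ / (1ξ₂) = 4.12 → ξ₁ = 4.12 ξ₂.
Substitute: (1·4.12 + 2) ξ₂ = 320.9 → ξ₂ = 52.44 mol/s, ξ₁ = 216.1 mol/s.
Outlet amounts (n = n₀ + Σ ν·ξ):
  C: 447 − 1(216.1) − 2(52.44) = 126.1
  E: 0 + 1(216.1) = 216.1
  B: 0 + 1(52.44) = 52.44
  A: 0 + 2(52.44) = 104.9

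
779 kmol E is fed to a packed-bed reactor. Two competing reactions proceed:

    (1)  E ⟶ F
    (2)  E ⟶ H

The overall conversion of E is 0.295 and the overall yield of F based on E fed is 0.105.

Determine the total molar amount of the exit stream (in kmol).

779 kmol

Yield of F: 1ξ₁ / 779 = 0.105 → ξ₁ = 81.8 kmol.
Conversion of E: 1ξ₁ + 1ξ₂ = 0.295 × 779 = 229.8 → ξ₂ = 148 kmol.
Outlet amounts (n = n₀ + Σ ν·ξ):
  E: 779 − 1(81.8) − 1(148) = 549.2
  F: 0 + 1(81.8) = 81.8
  H: 0 + 1(148) = 148
Total out = 549.2 + 81.8 + 148 = 779 kmol.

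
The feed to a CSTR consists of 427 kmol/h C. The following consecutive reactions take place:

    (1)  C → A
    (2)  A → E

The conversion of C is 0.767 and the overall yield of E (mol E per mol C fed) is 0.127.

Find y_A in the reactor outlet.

Conversion of C: C consumed = 1ξ₁ = 0.767 × 427 → ξ₁ = 327.5 kmol/h.
Yield of E: 1ξ₂ / 427 = 0.127 → ξ₂ = 54.23 kmol/h.
Outlet amounts (n = n₀ + Σ ν·ξ):
  C: 427 − 1(327.5) = 99.49
  A: 0 + 1(327.5) − 1(54.23) = 273.3
  E: 0 + 1(54.23) = 54.23
Total out = 427 kmol/h; y_A = 273.3 / 427 = 0.64.

0.64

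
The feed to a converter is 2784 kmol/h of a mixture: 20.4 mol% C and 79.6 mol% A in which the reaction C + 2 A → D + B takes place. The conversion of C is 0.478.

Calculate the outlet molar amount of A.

1670 kmol/h

C reacted = 0.478 × 567.9 = 271.5 kmol/h; ν_C = −1, so ξ = 271.5/1 = 271.5 kmol/h.
Outlet amounts (n = n₀ + ν ξ):
  C: 567.9 − 1(271.5) = 296.5
  A: 2216 − 2(271.5) = 1673
  D: 0 + 1(271.5) = 271.5
  B: 0 + 1(271.5) = 271.5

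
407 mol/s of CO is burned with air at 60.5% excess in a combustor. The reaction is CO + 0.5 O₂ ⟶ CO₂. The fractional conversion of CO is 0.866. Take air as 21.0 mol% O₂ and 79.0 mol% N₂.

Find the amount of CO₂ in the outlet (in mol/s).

352 mol/s

Stoichiometric O₂ = 0.5 × 407 = 203.5 mol/s; O₂ fed = 203.5 × 1.605 = 326.6 mol/s.
N₂ fed = 326.6 × 79/21 = 1229 mol/s.
Fuel reacted = 0.866 × 407 → ξ = 352.5 mol/s.
Outlet (n = n₀ + ν ξ):
  CO: 407 − 1(352.5) = 54.54
  O₂: 326.6 − 0.5(352.5) = 150.4
  N₂: 1229 (inert)
  CO₂: 0 + 1(352.5) = 352.5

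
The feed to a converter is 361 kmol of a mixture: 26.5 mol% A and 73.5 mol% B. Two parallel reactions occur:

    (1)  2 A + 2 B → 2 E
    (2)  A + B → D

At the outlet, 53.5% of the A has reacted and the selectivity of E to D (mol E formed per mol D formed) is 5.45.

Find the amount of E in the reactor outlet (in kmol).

43.2 kmol

Conversion of A: A consumed = 0.535 × 95.67 = 51.18 kmol = 2ξ₁ + 1ξ₂.
Selectivity: 2ξ₁ / (1ξ₂) = 5.45 → ξ₁ = 2.725 ξ₂.
Substitute: (2·2.725 + 1) ξ₂ = 51.18 → ξ₂ = 7.935 kmol, ξ₁ = 21.62 kmol.
Outlet amounts (n = n₀ + Σ ν·ξ):
  A: 95.67 − 2(21.62) − 1(7.935) = 44.48
  B: 265.3 − 2(21.62) − 1(7.935) = 214.2
  E: 0 + 2(21.62) = 43.25
  D: 0 + 1(7.935) = 7.935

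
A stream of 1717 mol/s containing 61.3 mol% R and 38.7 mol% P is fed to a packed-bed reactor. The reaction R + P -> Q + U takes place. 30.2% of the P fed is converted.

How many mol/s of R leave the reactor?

852 mol/s

P reacted = 0.302 × 664.5 = 200.7 mol/s; ν_P = −1, so ξ = 200.7/1 = 200.7 mol/s.
Outlet amounts (n = n₀ + ν ξ):
  R: 1053 − 1(200.7) = 851.8
  P: 664.5 − 1(200.7) = 463.8
  Q: 0 + 1(200.7) = 200.7
  U: 0 + 1(200.7) = 200.7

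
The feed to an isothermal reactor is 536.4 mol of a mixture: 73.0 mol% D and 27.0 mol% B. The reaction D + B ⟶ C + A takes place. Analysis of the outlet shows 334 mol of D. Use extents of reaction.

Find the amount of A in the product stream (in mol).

57.6 mol

For D: n = n₀ − 1ξ → 334 = 391.6 − 1ξ, giving ξ = 57.57 mol.
Outlet amounts (n = n₀ + ν ξ):
  D: 391.6 − 1(57.57) = 334
  B: 144.8 − 1(57.57) = 87.26
  C: 0 + 1(57.57) = 57.57
  A: 0 + 1(57.57) = 57.57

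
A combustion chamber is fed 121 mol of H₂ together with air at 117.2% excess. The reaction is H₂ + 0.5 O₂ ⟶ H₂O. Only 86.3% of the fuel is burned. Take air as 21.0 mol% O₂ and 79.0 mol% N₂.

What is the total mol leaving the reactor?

695 mol

Stoichiometric O₂ = 0.5 × 121 = 60.5 mol; O₂ fed = 60.5 × 2.172 = 131.4 mol.
N₂ fed = 131.4 × 79/21 = 494.3 mol.
Fuel reacted = 0.863 × 121 → ξ = 104.4 mol.
Outlet (n = n₀ + ν ξ):
  H₂: 121 − 1(104.4) = 16.58
  O₂: 131.4 − 0.5(104.4) = 79.19
  N₂: 494.3 (inert)
  H₂O: 0 + 1(104.4) = 104.4
Total out = 16.58 + 79.19 + 494.3 + 104.4 = 694.5 mol.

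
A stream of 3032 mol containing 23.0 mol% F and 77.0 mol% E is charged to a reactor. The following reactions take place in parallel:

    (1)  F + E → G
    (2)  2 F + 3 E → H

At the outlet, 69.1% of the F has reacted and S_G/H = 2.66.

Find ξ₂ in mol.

Conversion of F: F consumed = 0.691 × 697.4 = 481.9 mol = 1ξ₁ + 2ξ₂.
Selectivity: 1ξ₁ / (1ξ₂) = 2.66 → ξ₁ = 2.66 ξ₂.
Substitute: (1·2.66 + 2) ξ₂ = 481.9 → ξ₂ = 103.4 mol, ξ₁ = 275.1 mol.
Outlet amounts (n = n₀ + Σ ν·ξ):
  F: 697.4 − 1(275.1) − 2(103.4) = 215.5
  E: 2335 − 1(275.1) − 3(103.4) = 1749
  G: 0 + 1(275.1) = 275.1
  H: 0 + 1(103.4) = 103.4

ξ₂ = 103 mol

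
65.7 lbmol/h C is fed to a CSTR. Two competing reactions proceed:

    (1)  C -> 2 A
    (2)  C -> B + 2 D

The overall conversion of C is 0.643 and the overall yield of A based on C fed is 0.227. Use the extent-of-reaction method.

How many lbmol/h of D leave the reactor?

69.6 lbmol/h

Yield of A: 2ξ₁ / 65.7 = 0.227 → ξ₁ = 7.457 lbmol/h.
Conversion of C: 1ξ₁ + 1ξ₂ = 0.643 × 65.7 = 42.25 → ξ₂ = 34.79 lbmol/h.
Outlet amounts (n = n₀ + Σ ν·ξ):
  C: 65.7 − 1(7.457) − 1(34.79) = 23.45
  A: 0 + 2(7.457) = 14.91
  B: 0 + 1(34.79) = 34.79
  D: 0 + 2(34.79) = 69.58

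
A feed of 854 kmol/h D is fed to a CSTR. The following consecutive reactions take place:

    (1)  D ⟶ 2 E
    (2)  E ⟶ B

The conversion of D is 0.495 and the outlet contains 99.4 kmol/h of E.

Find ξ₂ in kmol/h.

ξ₂ = 746 kmol/h

Conversion of D: D consumed = 1ξ₁ = 0.495 × 854 → ξ₁ = 422.7 kmol/h.
E balance: n_E = 0 + 2ξ₁ − 1ξ₂ = 99.4 → ξ₂ = (2·422.7 − 99.4)/1 = 746.1 kmol/h.
Outlet amounts (n = n₀ + Σ ν·ξ):
  D: 854 − 1(422.7) = 431.3
  E: 0 + 2(422.7) − 1(746.1) = 99.4
  B: 0 + 1(746.1) = 746.1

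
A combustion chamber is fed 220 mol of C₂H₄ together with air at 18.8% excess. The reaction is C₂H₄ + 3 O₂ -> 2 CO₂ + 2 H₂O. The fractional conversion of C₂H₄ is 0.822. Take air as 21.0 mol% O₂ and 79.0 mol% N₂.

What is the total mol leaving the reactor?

Stoichiometric O₂ = 3 × 220 = 660 mol; O₂ fed = 660 × 1.188 = 784.1 mol.
N₂ fed = 784.1 × 79/21 = 2950 mol.
Fuel reacted = 0.822 × 220 → ξ = 180.8 mol.
Outlet (n = n₀ + ν ξ):
  C₂H₄: 220 − 1(180.8) = 39.16
  O₂: 784.1 − 3(180.8) = 241.6
  N₂: 2950 (inert)
  CO₂: 0 + 2(180.8) = 361.7
  H₂O: 0 + 2(180.8) = 361.7
Total out = 39.16 + 241.6 + 2950 + 361.7 + 361.7 = 3954 mol.

3950 mol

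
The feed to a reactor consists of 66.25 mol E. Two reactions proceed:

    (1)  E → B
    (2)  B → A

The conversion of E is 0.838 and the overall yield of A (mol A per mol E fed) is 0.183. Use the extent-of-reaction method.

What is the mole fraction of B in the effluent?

Conversion of E: E consumed = 1ξ₁ = 0.838 × 66.25 → ξ₁ = 55.52 mol.
Yield of A: 1ξ₂ / 66.25 = 0.183 → ξ₂ = 12.12 mol.
Outlet amounts (n = n₀ + Σ ν·ξ):
  E: 66.25 − 1(55.52) = 10.73
  B: 0 + 1(55.52) − 1(12.12) = 43.39
  A: 0 + 1(12.12) = 12.12
Total out = 66.25 mol; y_B = 43.39 / 66.25 = 0.655.

0.655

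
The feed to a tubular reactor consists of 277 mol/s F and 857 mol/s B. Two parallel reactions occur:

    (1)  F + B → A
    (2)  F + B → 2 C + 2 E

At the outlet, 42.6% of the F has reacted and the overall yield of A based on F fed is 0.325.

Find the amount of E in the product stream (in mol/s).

56 mol/s

Yield of A: 1ξ₁ / 277 = 0.325 → ξ₁ = 90.03 mol/s.
Conversion of F: 1ξ₁ + 1ξ₂ = 0.426 × 277 = 118 → ξ₂ = 27.98 mol/s.
Outlet amounts (n = n₀ + Σ ν·ξ):
  F: 277 − 1(90.03) − 1(27.98) = 159
  B: 857 − 1(90.03) − 1(27.98) = 739
  A: 0 + 1(90.03) = 90.03
  C: 0 + 2(27.98) = 55.95
  E: 0 + 2(27.98) = 55.95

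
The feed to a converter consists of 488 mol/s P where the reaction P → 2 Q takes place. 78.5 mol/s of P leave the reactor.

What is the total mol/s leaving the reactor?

For P: n = n₀ − 1ξ → 78.5 = 488 − 1ξ, giving ξ = 409.5 mol/s.
Outlet amounts (n = n₀ + ν ξ):
  P: 488 − 1(409.5) = 78.5
  Q: 0 + 2(409.5) = 819
Total out = 78.5 + 819 = 897.5 mol/s.

898 mol/s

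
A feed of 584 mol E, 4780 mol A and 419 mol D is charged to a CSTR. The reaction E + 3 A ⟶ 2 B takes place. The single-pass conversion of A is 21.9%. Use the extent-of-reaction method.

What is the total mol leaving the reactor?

A reacted = 0.219 × 4780 = 1047 mol; ν_A = −3, so ξ = 1047/3 = 348.9 mol.
Outlet amounts (n = n₀ + ν ξ):
  E: 584 − 1(348.9) = 235.1
  A: 4780 − 3(348.9) = 3733
  B: 0 + 2(348.9) = 697.9
  D: 419 (inert)
Total out = 235.1 + 3733 + 697.9 + 419 = 5085 mol.

5090 mol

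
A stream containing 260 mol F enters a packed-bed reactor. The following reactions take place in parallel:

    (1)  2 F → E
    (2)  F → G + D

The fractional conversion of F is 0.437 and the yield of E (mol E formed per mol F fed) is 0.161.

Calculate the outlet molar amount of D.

29.9 mol

Yield of E: 1ξ₁ / 260 = 0.161 → ξ₁ = 41.86 mol.
Conversion of F: 2ξ₁ + 1ξ₂ = 0.437 × 260 = 113.6 → ξ₂ = 29.9 mol.
Outlet amounts (n = n₀ + Σ ν·ξ):
  F: 260 − 2(41.86) − 1(29.9) = 146.4
  E: 0 + 1(41.86) = 41.86
  G: 0 + 1(29.9) = 29.9
  D: 0 + 1(29.9) = 29.9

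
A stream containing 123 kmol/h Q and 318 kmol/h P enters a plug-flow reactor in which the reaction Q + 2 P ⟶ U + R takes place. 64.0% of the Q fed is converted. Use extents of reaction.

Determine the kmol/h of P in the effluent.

Q reacted = 0.64 × 123 = 78.72 kmol/h; ν_Q = −1, so ξ = 78.72/1 = 78.72 kmol/h.
Outlet amounts (n = n₀ + ν ξ):
  Q: 123 − 1(78.72) = 44.28
  P: 318 − 2(78.72) = 160.6
  U: 0 + 1(78.72) = 78.72
  R: 0 + 1(78.72) = 78.72

161 kmol/h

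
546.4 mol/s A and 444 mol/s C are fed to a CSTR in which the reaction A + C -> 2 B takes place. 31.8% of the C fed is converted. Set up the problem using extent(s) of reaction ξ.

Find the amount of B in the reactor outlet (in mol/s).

C reacted = 0.318 × 444 = 141.2 mol/s; ν_C = −1, so ξ = 141.2/1 = 141.2 mol/s.
Outlet amounts (n = n₀ + ν ξ):
  A: 546.4 − 1(141.2) = 405.2
  C: 444 − 1(141.2) = 302.8
  B: 0 + 2(141.2) = 282.4

282 mol/s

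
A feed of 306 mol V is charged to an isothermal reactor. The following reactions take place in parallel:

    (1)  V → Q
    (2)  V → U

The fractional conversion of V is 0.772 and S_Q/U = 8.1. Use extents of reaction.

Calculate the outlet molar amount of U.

26 mol

Conversion of V: V consumed = 0.772 × 306 = 236.2 mol = 1ξ₁ + 1ξ₂.
Selectivity: 1ξ₁ / (1ξ₂) = 8.1 → ξ₁ = 8.1 ξ₂.
Substitute: (1·8.1 + 1) ξ₂ = 236.2 → ξ₂ = 25.96 mol, ξ₁ = 210.3 mol.
Outlet amounts (n = n₀ + Σ ν·ξ):
  V: 306 − 1(210.3) − 1(25.96) = 69.77
  Q: 0 + 1(210.3) = 210.3
  U: 0 + 1(25.96) = 25.96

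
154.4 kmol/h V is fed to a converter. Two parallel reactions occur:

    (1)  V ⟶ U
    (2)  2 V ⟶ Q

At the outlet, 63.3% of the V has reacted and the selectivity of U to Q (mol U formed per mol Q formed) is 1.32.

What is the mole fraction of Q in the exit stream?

0.236

Conversion of V: V consumed = 0.633 × 154.4 = 97.74 kmol/h = 1ξ₁ + 2ξ₂.
Selectivity: 1ξ₁ / (1ξ₂) = 1.32 → ξ₁ = 1.32 ξ₂.
Substitute: (1·1.32 + 2) ξ₂ = 97.74 → ξ₂ = 29.44 kmol/h, ξ₁ = 38.86 kmol/h.
Outlet amounts (n = n₀ + Σ ν·ξ):
  V: 154.4 − 1(38.86) − 2(29.44) = 56.66
  U: 0 + 1(38.86) = 38.86
  Q: 0 + 1(29.44) = 29.44
Total out = 125 kmol/h; y_Q = 29.44 / 125 = 0.2356.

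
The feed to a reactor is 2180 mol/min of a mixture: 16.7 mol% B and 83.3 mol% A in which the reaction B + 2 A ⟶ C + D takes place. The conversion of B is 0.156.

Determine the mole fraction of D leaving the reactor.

B reacted = 0.156 × 364.1 = 56.79 mol/min; ν_B = −1, so ξ = 56.79/1 = 56.79 mol/min.
Outlet amounts (n = n₀ + ν ξ):
  B: 364.1 − 1(56.79) = 307.3
  A: 1816 − 2(56.79) = 1702
  C: 0 + 1(56.79) = 56.79
  D: 0 + 1(56.79) = 56.79
Total out = 2123 mol/min; y_D = 56.79 / 2123 = 0.02675.

0.0267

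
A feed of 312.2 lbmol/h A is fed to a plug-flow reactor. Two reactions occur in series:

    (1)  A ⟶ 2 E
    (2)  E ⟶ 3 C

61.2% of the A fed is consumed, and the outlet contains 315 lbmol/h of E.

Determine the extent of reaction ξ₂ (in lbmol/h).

Conversion of A: A consumed = 1ξ₁ = 0.612 × 312.2 → ξ₁ = 191.1 lbmol/h.
E balance: n_E = 0 + 2ξ₁ − 1ξ₂ = 315 → ξ₂ = (2·191.1 − 315)/1 = 67.13 lbmol/h.
Outlet amounts (n = n₀ + Σ ν·ξ):
  A: 312.2 − 1(191.1) = 121.1
  E: 0 + 2(191.1) − 1(67.13) = 315
  C: 0 + 3(67.13) = 201.4

ξ₂ = 67.1 lbmol/h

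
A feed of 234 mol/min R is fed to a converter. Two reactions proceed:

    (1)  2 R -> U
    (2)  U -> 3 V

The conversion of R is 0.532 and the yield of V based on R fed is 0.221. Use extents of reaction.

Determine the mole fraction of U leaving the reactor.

Conversion of R: R consumed = 2ξ₁ = 0.532 × 234 → ξ₁ = 62.24 mol/min.
Yield of V: 3ξ₂ / 234 = 0.221 → ξ₂ = 17.24 mol/min.
Outlet amounts (n = n₀ + Σ ν·ξ):
  R: 234 − 2(62.24) = 109.5
  U: 0 + 1(62.24) − 1(17.24) = 45.01
  V: 0 + 3(17.24) = 51.71
Total out = 206.2 mol/min; y_U = 45.01 / 206.2 = 0.2182.

0.218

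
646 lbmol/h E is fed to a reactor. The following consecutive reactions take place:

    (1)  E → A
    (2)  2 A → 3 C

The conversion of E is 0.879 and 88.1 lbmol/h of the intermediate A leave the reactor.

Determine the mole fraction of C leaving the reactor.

Conversion of E: E consumed = 1ξ₁ = 0.879 × 646 → ξ₁ = 567.8 lbmol/h.
A balance: n_A = 0 + 1ξ₁ − 2ξ₂ = 88.1 → ξ₂ = (1·567.8 − 88.1)/2 = 239.9 lbmol/h.
Outlet amounts (n = n₀ + Σ ν·ξ):
  E: 646 − 1(567.8) = 78.17
  A: 0 + 1(567.8) − 2(239.9) = 88.1
  C: 0 + 3(239.9) = 719.6
Total out = 885.9 lbmol/h; y_C = 719.6 / 885.9 = 0.8123.

0.812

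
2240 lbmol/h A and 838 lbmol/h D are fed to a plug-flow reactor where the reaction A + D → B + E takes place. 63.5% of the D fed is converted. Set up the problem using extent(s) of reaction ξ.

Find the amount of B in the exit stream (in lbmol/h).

532 lbmol/h

D reacted = 0.635 × 838 = 532.1 lbmol/h; ν_D = −1, so ξ = 532.1/1 = 532.1 lbmol/h.
Outlet amounts (n = n₀ + ν ξ):
  A: 2240 − 1(532.1) = 1708
  D: 838 − 1(532.1) = 305.9
  B: 0 + 1(532.1) = 532.1
  E: 0 + 1(532.1) = 532.1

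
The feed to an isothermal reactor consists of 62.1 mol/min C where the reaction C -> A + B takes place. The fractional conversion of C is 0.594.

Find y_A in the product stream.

0.373

C reacted = 0.594 × 62.1 = 36.89 mol/min; ν_C = −1, so ξ = 36.89/1 = 36.89 mol/min.
Outlet amounts (n = n₀ + ν ξ):
  C: 62.1 − 1(36.89) = 25.21
  A: 0 + 1(36.89) = 36.89
  B: 0 + 1(36.89) = 36.89
Total out = 98.99 mol/min; y_A = 36.89 / 98.99 = 0.3726.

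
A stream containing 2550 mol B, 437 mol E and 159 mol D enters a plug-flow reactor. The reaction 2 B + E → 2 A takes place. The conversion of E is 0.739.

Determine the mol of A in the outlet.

646 mol

E reacted = 0.739 × 437 = 322.9 mol; ν_E = −1, so ξ = 322.9/1 = 322.9 mol.
Outlet amounts (n = n₀ + ν ξ):
  B: 2550 − 2(322.9) = 1904
  E: 437 − 1(322.9) = 114.1
  A: 0 + 2(322.9) = 645.9
  D: 159 (inert)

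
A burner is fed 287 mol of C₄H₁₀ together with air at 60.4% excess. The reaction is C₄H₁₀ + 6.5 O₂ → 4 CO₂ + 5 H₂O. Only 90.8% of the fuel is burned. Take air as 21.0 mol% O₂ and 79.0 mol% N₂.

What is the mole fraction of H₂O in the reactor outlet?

0.0873

Stoichiometric O₂ = 6.5 × 287 = 1866 mol; O₂ fed = 1866 × 1.604 = 2992 mol.
N₂ fed = 2992 × 79/21 = 11260 mol.
Fuel reacted = 0.908 × 287 → ξ = 260.6 mol.
Outlet (n = n₀ + ν ξ):
  C₄H₁₀: 287 − 1(260.6) = 26.4
  O₂: 2992 − 6.5(260.6) = 1298
  N₂: 11260 (inert)
  CO₂: 0 + 4(260.6) = 1042
  H₂O: 0 + 5(260.6) = 1303
Total out = 14930 mol; y_H₂O = 1303 / 14930 = 0.08729.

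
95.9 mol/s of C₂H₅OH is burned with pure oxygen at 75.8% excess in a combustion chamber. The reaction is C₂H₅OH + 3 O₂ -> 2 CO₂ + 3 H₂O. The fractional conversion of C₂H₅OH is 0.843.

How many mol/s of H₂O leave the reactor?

243 mol/s

Stoichiometric O₂ = 3 × 95.9 = 287.7 mol/s; O₂ fed = 287.7 × 1.758 = 505.8 mol/s.
Fuel reacted = 0.843 × 95.9 → ξ = 80.84 mol/s.
Outlet (n = n₀ + ν ξ):
  C₂H₅OH: 95.9 − 1(80.84) = 15.06
  O₂: 505.8 − 3(80.84) = 263.2
  CO₂: 0 + 2(80.84) = 161.7
  H₂O: 0 + 3(80.84) = 242.5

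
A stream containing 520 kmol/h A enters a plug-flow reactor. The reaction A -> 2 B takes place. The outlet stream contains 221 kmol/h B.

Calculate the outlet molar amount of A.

For B: n = n₀ + 2ξ → 221 = 0 + 2ξ, giving ξ = 110.5 kmol/h.
Outlet amounts (n = n₀ + ν ξ):
  A: 520 − 1(110.5) = 409.5
  B: 0 + 2(110.5) = 221

410 kmol/h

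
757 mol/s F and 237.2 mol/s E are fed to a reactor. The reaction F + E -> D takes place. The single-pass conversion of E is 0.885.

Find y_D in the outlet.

0.268

E reacted = 0.885 × 237.2 = 209.9 mol/s; ν_E = −1, so ξ = 209.9/1 = 209.9 mol/s.
Outlet amounts (n = n₀ + ν ξ):
  F: 757 − 1(209.9) = 547.1
  E: 237.2 − 1(209.9) = 27.28
  D: 0 + 1(209.9) = 209.9
Total out = 784.3 mol/s; y_D = 209.9 / 784.3 = 0.2677.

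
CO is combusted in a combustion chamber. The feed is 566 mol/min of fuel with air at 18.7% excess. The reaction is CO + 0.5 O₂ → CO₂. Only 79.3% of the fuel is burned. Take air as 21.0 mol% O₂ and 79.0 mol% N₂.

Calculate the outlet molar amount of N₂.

1260 mol/min

Stoichiometric O₂ = 0.5 × 566 = 283 mol/min; O₂ fed = 283 × 1.187 = 335.9 mol/min.
N₂ fed = 335.9 × 79/21 = 1264 mol/min.
Fuel reacted = 0.793 × 566 → ξ = 448.8 mol/min.
Outlet (n = n₀ + ν ξ):
  CO: 566 − 1(448.8) = 117.2
  O₂: 335.9 − 0.5(448.8) = 111.5
  N₂: 1264 (inert)
  CO₂: 0 + 1(448.8) = 448.8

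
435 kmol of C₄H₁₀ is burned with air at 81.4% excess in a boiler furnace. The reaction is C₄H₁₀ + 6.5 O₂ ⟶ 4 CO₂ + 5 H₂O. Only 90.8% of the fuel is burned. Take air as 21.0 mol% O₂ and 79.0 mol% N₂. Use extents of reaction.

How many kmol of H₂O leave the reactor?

Stoichiometric O₂ = 6.5 × 435 = 2828 kmol; O₂ fed = 2828 × 1.814 = 5129 kmol.
N₂ fed = 5129 × 79/21 = 19300 kmol.
Fuel reacted = 0.908 × 435 → ξ = 395 kmol.
Outlet (n = n₀ + ν ξ):
  C₄H₁₀: 435 − 1(395) = 40.02
  O₂: 5129 − 6.5(395) = 2562
  N₂: 19300 (inert)
  CO₂: 0 + 4(395) = 1580
  H₂O: 0 + 5(395) = 1975

1970 kmol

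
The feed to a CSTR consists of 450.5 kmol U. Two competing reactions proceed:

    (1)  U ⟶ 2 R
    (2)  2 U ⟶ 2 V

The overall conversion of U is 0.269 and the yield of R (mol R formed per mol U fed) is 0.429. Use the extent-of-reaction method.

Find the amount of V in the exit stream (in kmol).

24.6 kmol

Yield of R: 2ξ₁ / 450.5 = 0.429 → ξ₁ = 96.63 kmol.
Conversion of U: 1ξ₁ + 2ξ₂ = 0.269 × 450.5 = 121.2 → ξ₂ = 12.28 kmol.
Outlet amounts (n = n₀ + Σ ν·ξ):
  U: 450.5 − 1(96.63) − 2(12.28) = 329.3
  R: 0 + 2(96.63) = 193.3
  V: 0 + 2(12.28) = 24.55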